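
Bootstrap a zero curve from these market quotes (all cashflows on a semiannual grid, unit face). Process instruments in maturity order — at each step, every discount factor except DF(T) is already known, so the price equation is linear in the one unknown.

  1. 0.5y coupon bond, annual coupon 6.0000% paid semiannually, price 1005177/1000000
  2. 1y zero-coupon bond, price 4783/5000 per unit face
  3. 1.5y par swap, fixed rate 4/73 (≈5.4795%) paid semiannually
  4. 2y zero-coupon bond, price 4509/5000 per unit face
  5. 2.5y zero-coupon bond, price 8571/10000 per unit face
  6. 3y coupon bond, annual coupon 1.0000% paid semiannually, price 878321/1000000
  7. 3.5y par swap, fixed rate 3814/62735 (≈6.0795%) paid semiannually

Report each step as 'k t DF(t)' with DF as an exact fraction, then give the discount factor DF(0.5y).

step 1 [0.5y] bond c/2=3/100: DF=(1005177/1000000 − 3/100·(0))/(1+3/100) = 9759/10000 ≈ 0.975900
step 2 [1y] zero: DF = P = 4783/5000 ≈ 0.956600
step 3 [1.5y] swap r/2=2/73: DF=(1 − 2/73·(0.975900+0.956600))/(1+2/73) = 4609/5000 ≈ 0.921800
step 4 [2y] zero: DF = P = 4509/5000 ≈ 0.901800
step 5 [2.5y] zero: DF = P = 8571/10000 ≈ 0.857100
step 6 [3y] bond c/2=1/200: DF=(878321/1000000 − 1/200·(0.975900+0.956600+0.921800+0.901800+0.857100))/(1+1/200) = 851/1000 ≈ 0.851000
step 7 [3.5y] swap r/2=1907/62735: DF=(1 − 1907/62735·(0.975900+0.956600+0.921800+0.901800+0.857100+0.851000))/(1+1907/62735) = 8093/10000 ≈ 0.809300

1 1/2 9759/10000
2 1 4783/5000
3 3/2 4609/5000
4 2 4509/5000
5 5/2 8571/10000
6 3 851/1000
7 7/2 8093/10000
DF(0.5y) = 9759/10000 ≈ 0.975900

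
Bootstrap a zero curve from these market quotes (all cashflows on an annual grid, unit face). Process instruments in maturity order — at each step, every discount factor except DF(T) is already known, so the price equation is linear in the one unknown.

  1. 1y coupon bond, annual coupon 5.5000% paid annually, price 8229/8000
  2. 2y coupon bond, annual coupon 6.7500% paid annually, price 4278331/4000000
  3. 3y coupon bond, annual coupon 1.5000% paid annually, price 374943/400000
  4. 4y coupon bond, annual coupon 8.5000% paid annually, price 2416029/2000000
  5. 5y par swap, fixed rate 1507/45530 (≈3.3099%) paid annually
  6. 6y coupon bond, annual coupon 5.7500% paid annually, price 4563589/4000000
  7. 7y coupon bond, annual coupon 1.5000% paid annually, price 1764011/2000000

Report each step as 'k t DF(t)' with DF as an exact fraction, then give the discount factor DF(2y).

step 1 [1y] bond c/1=11/200: DF=(8229/8000 − 11/200·(0))/(1+11/200) = 39/40 ≈ 0.975000
step 2 [2y] bond c/1=27/400: DF=(4278331/4000000 − 27/400·(0.975000))/(1+27/400) = 9403/10000 ≈ 0.940300
step 3 [3y] bond c/1=3/200: DF=(374943/400000 − 3/200·(0.975000+0.940300))/(1+3/200) = 1119/1250 ≈ 0.895200
step 4 [4y] bond c/1=17/200: DF=(2416029/2000000 − 17/200·(0.975000+0.940300+0.895200))/(1+17/200) = 2233/2500 ≈ 0.893200
step 5 [5y] swap r/1=1507/45530: DF=(1 − 1507/45530·(0.975000+0.940300+0.895200+0.893200))/(1+1507/45530) = 8493/10000 ≈ 0.849300
step 6 [6y] bond c/1=23/400: DF=(4563589/4000000 − 23/400·(0.975000+0.940300+0.895200+0.893200+0.849300))/(1+23/400) = 8313/10000 ≈ 0.831300
step 7 [7y] bond c/1=3/200: DF=(1764011/2000000 − 3/200·(0.975000+0.940300+0.895200+0.893200+0.849300+0.831300))/(1+3/200) = 3947/5000 ≈ 0.789400

1 1 39/40
2 2 9403/10000
3 3 1119/1250
4 4 2233/2500
5 5 8493/10000
6 6 8313/10000
7 7 3947/5000
DF(2y) = 9403/10000 ≈ 0.940300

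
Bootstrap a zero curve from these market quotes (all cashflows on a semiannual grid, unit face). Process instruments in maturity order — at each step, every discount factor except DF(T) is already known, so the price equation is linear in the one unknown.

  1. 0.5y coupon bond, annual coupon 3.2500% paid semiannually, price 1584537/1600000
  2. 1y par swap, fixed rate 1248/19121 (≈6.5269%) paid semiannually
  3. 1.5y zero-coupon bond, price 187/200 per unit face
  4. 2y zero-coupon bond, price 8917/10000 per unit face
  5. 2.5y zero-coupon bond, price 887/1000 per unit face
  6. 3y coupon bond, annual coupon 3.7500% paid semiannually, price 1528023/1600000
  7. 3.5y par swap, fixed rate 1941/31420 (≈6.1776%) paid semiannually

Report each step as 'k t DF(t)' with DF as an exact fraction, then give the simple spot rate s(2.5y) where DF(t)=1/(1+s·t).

step 1 [0.5y] bond c/2=13/800: DF=(1584537/1600000 − 13/800·(0))/(1+13/800) = 1949/2000 ≈ 0.974500
step 2 [1y] swap r/2=624/19121: DF=(1 − 624/19121·(0.974500))/(1+624/19121) = 586/625 ≈ 0.937600
step 3 [1.5y] zero: DF = P = 187/200 ≈ 0.935000
step 4 [2y] zero: DF = P = 8917/10000 ≈ 0.891700
step 5 [2.5y] zero: DF = P = 887/1000 ≈ 0.887000
step 6 [3y] bond c/2=3/160: DF=(1528023/1600000 − 3/160·(0.974500+0.937600+0.935000+0.891700+0.887000))/(1+3/160) = 8523/10000 ≈ 0.852300
step 7 [3.5y] swap r/2=1941/62840: DF=(1 − 1941/62840·(0.974500+0.937600+0.935000+0.891700+0.887000+0.852300))/(1+1941/62840) = 8059/10000 ≈ 0.805900

1 1/2 1949/2000
2 1 586/625
3 3/2 187/200
4 2 8917/10000
5 5/2 887/1000
6 3 8523/10000
7 7/2 8059/10000
s(2.5y) = (1/(887/1000) − 1)/(5/2) = 226/4435 ≈ 5.0958%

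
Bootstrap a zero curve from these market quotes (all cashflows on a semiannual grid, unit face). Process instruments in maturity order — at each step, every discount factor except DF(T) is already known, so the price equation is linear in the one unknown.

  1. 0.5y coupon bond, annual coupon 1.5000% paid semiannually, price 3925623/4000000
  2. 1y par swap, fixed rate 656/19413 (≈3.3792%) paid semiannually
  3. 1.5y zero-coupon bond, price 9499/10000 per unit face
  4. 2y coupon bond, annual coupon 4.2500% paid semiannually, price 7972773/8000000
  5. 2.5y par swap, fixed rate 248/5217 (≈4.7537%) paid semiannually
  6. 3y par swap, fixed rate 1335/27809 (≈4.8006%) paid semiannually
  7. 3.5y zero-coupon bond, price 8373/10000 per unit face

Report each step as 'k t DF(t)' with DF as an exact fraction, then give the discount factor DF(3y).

step 1 [0.5y] bond c/2=3/400: DF=(3925623/4000000 − 3/400·(0))/(1+3/400) = 9741/10000 ≈ 0.974100
step 2 [1y] swap r/2=328/19413: DF=(1 − 328/19413·(0.974100))/(1+328/19413) = 1209/1250 ≈ 0.967200
step 3 [1.5y] zero: DF = P = 9499/10000 ≈ 0.949900
step 4 [2y] bond c/2=17/800: DF=(7972773/8000000 − 17/800·(0.974100+0.967200+0.949900))/(1+17/800) = 9157/10000 ≈ 0.915700
step 5 [2.5y] swap r/2=124/5217: DF=(1 − 124/5217·(0.974100+0.967200+0.949900+0.915700))/(1+124/5217) = 2221/2500 ≈ 0.888400
step 6 [3y] swap r/2=1335/55618: DF=(1 − 1335/55618·(0.974100+0.967200+0.949900+0.915700+0.888400))/(1+1335/55618) = 1733/2000 ≈ 0.866500
step 7 [3.5y] zero: DF = P = 8373/10000 ≈ 0.837300

1 1/2 9741/10000
2 1 1209/1250
3 3/2 9499/10000
4 2 9157/10000
5 5/2 2221/2500
6 3 1733/2000
7 7/2 8373/10000
DF(3y) = 1733/2000 ≈ 0.866500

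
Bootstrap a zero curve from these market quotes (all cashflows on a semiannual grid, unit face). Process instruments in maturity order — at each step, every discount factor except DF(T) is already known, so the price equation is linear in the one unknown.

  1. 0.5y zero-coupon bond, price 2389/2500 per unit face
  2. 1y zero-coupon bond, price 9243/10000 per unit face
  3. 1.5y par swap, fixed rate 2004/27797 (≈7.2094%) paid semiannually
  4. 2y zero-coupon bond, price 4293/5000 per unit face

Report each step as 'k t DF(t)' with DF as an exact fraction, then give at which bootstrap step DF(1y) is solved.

step 1 [0.5y] zero: DF = P = 2389/2500 ≈ 0.955600
step 2 [1y] zero: DF = P = 9243/10000 ≈ 0.924300
step 3 [1.5y] swap r/2=1002/27797: DF=(1 − 1002/27797·(0.955600+0.924300))/(1+1002/27797) = 4499/5000 ≈ 0.899800
step 4 [2y] zero: DF = P = 4293/5000 ≈ 0.858600

1 1/2 2389/2500
2 1 9243/10000
3 3/2 4499/5000
4 2 4293/5000
DF(1y) is solved at step 2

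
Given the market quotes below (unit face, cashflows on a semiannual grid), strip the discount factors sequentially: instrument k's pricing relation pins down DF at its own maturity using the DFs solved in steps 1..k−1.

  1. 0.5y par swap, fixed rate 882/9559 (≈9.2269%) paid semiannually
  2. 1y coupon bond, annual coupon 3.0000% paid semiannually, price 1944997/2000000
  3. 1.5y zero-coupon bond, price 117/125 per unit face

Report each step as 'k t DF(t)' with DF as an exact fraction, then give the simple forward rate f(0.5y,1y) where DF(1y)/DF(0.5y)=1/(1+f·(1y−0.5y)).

1 1/2 9559/10000
2 1 118/125
3 3/2 117/125
f(0.5y,1y) = ((9559/10000)/(118/125) − 1)/(1/2) = 119/4720 ≈ 2.5212%

step 1 [0.5y] swap r/2=441/9559: DF=(1 − 441/9559·(0))/(1+441/9559) = 9559/10000 ≈ 0.955900
step 2 [1y] bond c/2=3/200: DF=(1944997/2000000 − 3/200·(0.955900))/(1+3/200) = 118/125 ≈ 0.944000
step 3 [1.5y] zero: DF = P = 117/125 ≈ 0.936000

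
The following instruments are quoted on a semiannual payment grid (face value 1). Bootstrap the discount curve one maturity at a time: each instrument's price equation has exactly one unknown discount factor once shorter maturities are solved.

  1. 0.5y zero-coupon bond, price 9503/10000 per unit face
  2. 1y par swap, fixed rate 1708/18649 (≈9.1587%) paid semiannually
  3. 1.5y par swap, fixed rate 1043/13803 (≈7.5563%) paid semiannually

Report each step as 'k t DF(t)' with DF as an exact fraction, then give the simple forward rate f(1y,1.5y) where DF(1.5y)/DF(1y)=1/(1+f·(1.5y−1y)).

step 1 [0.5y] zero: DF = P = 9503/10000 ≈ 0.950300
step 2 [1y] swap r/2=854/18649: DF=(1 − 854/18649·(0.950300))/(1+854/18649) = 4573/5000 ≈ 0.914600
step 3 [1.5y] swap r/2=1043/27606: DF=(1 − 1043/27606·(0.950300+0.914600))/(1+1043/27606) = 8957/10000 ≈ 0.895700

1 1/2 9503/10000
2 1 4573/5000
3 3/2 8957/10000
f(1y,1.5y) = ((4573/5000)/(8957/10000) − 1)/(1/2) = 378/8957 ≈ 4.2202%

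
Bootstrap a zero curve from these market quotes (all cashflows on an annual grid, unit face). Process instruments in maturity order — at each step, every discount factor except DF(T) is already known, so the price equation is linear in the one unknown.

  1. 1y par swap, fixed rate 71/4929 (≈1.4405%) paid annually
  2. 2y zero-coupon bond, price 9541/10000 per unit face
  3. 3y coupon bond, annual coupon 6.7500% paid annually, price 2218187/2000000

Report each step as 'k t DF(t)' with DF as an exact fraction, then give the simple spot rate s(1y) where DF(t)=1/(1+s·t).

step 1 [1y] swap r/1=71/4929: DF=(1 − 71/4929·(0))/(1+71/4929) = 4929/5000 ≈ 0.985800
step 2 [2y] zero: DF = P = 9541/10000 ≈ 0.954100
step 3 [3y] bond c/1=27/400: DF=(2218187/2000000 − 27/400·(0.985800+0.954100))/(1+27/400) = 9163/10000 ≈ 0.916300

1 1 4929/5000
2 2 9541/10000
3 3 9163/10000
s(1y) = (1/(4929/5000) − 1)/(1) = 71/4929 ≈ 1.4405%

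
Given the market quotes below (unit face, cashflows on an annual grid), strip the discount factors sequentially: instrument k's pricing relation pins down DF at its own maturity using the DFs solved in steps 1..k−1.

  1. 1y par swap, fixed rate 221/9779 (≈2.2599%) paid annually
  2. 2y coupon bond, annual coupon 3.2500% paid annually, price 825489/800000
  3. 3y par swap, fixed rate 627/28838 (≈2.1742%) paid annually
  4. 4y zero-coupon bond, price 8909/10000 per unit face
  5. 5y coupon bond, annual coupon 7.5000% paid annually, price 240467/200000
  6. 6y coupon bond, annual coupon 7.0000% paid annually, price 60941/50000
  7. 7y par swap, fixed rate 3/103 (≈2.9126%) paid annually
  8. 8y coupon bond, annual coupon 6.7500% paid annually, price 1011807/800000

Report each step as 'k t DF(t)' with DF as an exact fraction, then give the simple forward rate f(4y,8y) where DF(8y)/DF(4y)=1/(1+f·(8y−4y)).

step 1 [1y] swap r/1=221/9779: DF=(1 − 221/9779·(0))/(1+221/9779) = 9779/10000 ≈ 0.977900
step 2 [2y] bond c/1=13/400: DF=(825489/800000 − 13/400·(0.977900))/(1+13/400) = 4843/5000 ≈ 0.968600
step 3 [3y] swap r/1=627/28838: DF=(1 − 627/28838·(0.977900+0.968600))/(1+627/28838) = 9373/10000 ≈ 0.937300
step 4 [4y] zero: DF = P = 8909/10000 ≈ 0.890900
step 5 [5y] bond c/1=3/40: DF=(240467/200000 − 3/40·(0.977900+0.968600+0.937300+0.890900))/(1+3/40) = 8551/10000 ≈ 0.855100
step 6 [6y] bond c/1=7/100: DF=(60941/50000 − 7/100·(0.977900+0.968600+0.937300+0.890900+0.855100))/(1+7/100) = 4181/5000 ≈ 0.836200
step 7 [7y] swap r/1=3/103: DF=(1 − 3/103·(0.977900+0.968600+0.937300+0.890900+0.855100+0.836200))/(1+3/103) = 817/1000 ≈ 0.817000
step 8 [8y] bond c/1=27/400: DF=(1011807/800000 − 27/400·(0.977900+0.968600+0.937300+0.890900+0.855100+0.836200+0.817000))/(1+27/400) = 63/80 ≈ 0.787500

1 1 9779/10000
2 2 4843/5000
3 3 9373/10000
4 4 8909/10000
5 5 8551/10000
6 6 4181/5000
7 7 817/1000
8 8 63/80
f(4y,8y) = ((8909/10000)/(63/80) − 1)/(4) = 517/15750 ≈ 3.2825%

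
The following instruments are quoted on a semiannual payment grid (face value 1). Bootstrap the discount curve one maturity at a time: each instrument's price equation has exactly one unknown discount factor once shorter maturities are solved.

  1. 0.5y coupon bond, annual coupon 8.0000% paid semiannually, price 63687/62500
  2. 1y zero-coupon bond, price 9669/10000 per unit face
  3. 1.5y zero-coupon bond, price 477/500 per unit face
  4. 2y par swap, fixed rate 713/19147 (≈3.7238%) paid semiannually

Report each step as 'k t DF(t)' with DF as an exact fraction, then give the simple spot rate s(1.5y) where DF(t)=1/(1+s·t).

1 1/2 4899/5000
2 1 9669/10000
3 3/2 477/500
4 2 9287/10000
s(1.5y) = (1/(477/500) − 1)/(3/2) = 46/1431 ≈ 3.2145%

step 1 [0.5y] bond c/2=1/25: DF=(63687/62500 − 1/25·(0))/(1+1/25) = 4899/5000 ≈ 0.979800
step 2 [1y] zero: DF = P = 9669/10000 ≈ 0.966900
step 3 [1.5y] zero: DF = P = 477/500 ≈ 0.954000
step 4 [2y] swap r/2=713/38294: DF=(1 − 713/38294·(0.979800+0.966900+0.954000))/(1+713/38294) = 9287/10000 ≈ 0.928700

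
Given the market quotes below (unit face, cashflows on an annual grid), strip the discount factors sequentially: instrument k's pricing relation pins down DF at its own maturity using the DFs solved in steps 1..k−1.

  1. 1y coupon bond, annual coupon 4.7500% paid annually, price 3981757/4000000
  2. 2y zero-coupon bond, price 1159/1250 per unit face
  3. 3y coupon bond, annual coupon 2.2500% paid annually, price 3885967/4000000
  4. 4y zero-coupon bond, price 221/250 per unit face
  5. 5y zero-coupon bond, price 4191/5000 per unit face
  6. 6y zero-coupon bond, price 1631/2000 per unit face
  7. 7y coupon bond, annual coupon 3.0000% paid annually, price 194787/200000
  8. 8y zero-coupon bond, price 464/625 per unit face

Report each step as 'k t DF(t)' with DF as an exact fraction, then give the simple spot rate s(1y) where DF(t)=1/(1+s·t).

1 1 9503/10000
2 2 1159/1250
3 3 568/625
4 4 221/250
5 5 4191/5000
6 6 1631/2000
7 7 1581/2000
8 8 464/625
s(1y) = (1/(9503/10000) − 1)/(1) = 497/9503 ≈ 5.2299%

step 1 [1y] bond c/1=19/400: DF=(3981757/4000000 − 19/400·(0))/(1+19/400) = 9503/10000 ≈ 0.950300
step 2 [2y] zero: DF = P = 1159/1250 ≈ 0.927200
step 3 [3y] bond c/1=9/400: DF=(3885967/4000000 − 9/400·(0.950300+0.927200))/(1+9/400) = 568/625 ≈ 0.908800
step 4 [4y] zero: DF = P = 221/250 ≈ 0.884000
step 5 [5y] zero: DF = P = 4191/5000 ≈ 0.838200
step 6 [6y] zero: DF = P = 1631/2000 ≈ 0.815500
step 7 [7y] bond c/1=3/100: DF=(194787/200000 − 3/100·(0.950300+0.927200+0.908800+0.884000+0.838200+0.815500))/(1+3/100) = 1581/2000 ≈ 0.790500
step 8 [8y] zero: DF = P = 464/625 ≈ 0.742400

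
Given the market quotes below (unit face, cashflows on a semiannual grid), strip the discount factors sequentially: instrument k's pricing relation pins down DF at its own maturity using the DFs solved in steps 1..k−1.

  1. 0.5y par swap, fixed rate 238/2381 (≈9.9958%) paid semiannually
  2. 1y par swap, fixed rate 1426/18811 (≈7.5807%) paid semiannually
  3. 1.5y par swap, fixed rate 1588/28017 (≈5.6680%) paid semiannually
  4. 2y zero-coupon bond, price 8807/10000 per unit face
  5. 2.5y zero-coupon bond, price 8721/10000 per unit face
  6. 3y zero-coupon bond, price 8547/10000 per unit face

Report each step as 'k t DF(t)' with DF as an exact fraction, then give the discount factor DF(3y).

step 1 [0.5y] swap r/2=119/2381: DF=(1 − 119/2381·(0))/(1+119/2381) = 2381/2500 ≈ 0.952400
step 2 [1y] swap r/2=713/18811: DF=(1 − 713/18811·(0.952400))/(1+713/18811) = 9287/10000 ≈ 0.928700
step 3 [1.5y] swap r/2=794/28017: DF=(1 − 794/28017·(0.952400+0.928700))/(1+794/28017) = 4603/5000 ≈ 0.920600
step 4 [2y] zero: DF = P = 8807/10000 ≈ 0.880700
step 5 [2.5y] zero: DF = P = 8721/10000 ≈ 0.872100
step 6 [3y] zero: DF = P = 8547/10000 ≈ 0.854700

1 1/2 2381/2500
2 1 9287/10000
3 3/2 4603/5000
4 2 8807/10000
5 5/2 8721/10000
6 3 8547/10000
DF(3y) = 8547/10000 ≈ 0.854700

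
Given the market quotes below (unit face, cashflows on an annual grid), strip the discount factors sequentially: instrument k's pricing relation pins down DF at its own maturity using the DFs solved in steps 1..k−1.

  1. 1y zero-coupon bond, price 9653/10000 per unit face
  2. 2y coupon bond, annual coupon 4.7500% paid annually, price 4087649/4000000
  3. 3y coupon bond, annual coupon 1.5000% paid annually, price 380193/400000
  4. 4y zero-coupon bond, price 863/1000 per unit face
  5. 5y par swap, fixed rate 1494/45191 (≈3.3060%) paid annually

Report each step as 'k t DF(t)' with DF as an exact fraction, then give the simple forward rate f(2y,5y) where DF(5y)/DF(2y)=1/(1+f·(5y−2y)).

1 1 9653/10000
2 2 4659/5000
3 3 2271/2500
4 4 863/1000
5 5 4253/5000
f(2y,5y) = ((4659/5000)/(4253/5000) − 1)/(3) = 406/12759 ≈ 3.1821%

step 1 [1y] zero: DF = P = 9653/10000 ≈ 0.965300
step 2 [2y] bond c/1=19/400: DF=(4087649/4000000 − 19/400·(0.965300))/(1+19/400) = 4659/5000 ≈ 0.931800
step 3 [3y] bond c/1=3/200: DF=(380193/400000 − 3/200·(0.965300+0.931800))/(1+3/200) = 2271/2500 ≈ 0.908400
step 4 [4y] zero: DF = P = 863/1000 ≈ 0.863000
step 5 [5y] swap r/1=1494/45191: DF=(1 − 1494/45191·(0.965300+0.931800+0.908400+0.863000))/(1+1494/45191) = 4253/5000 ≈ 0.850600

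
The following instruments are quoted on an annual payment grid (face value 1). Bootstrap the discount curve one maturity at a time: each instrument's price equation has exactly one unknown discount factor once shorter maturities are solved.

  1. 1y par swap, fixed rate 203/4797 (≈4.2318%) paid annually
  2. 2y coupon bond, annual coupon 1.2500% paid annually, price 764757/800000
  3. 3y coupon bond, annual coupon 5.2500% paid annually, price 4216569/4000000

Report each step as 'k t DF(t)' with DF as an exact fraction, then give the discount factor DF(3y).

step 1 [1y] swap r/1=203/4797: DF=(1 − 203/4797·(0))/(1+203/4797) = 4797/5000 ≈ 0.959400
step 2 [2y] bond c/1=1/80: DF=(764757/800000 − 1/80·(0.959400))/(1+1/80) = 9323/10000 ≈ 0.932300
step 3 [3y] bond c/1=21/400: DF=(4216569/4000000 − 21/400·(0.959400+0.932300))/(1+21/400) = 567/625 ≈ 0.907200

1 1 4797/5000
2 2 9323/10000
3 3 567/625
DF(3y) = 567/625 ≈ 0.907200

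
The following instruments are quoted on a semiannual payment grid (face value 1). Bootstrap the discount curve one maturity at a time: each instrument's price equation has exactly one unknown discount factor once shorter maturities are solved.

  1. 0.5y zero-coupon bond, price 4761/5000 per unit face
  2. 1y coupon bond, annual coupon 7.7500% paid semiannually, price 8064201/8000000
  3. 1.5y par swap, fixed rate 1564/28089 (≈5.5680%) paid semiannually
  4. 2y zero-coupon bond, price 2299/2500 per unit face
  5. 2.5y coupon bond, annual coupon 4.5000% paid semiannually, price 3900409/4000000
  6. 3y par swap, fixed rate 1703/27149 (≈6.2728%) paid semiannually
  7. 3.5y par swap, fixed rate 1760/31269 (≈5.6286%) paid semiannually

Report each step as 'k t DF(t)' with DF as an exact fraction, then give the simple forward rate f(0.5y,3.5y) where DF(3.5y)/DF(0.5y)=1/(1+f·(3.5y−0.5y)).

1 1/2 4761/5000
2 1 9349/10000
3 3/2 4609/5000
4 2 2299/2500
5 5/2 2179/2500
6 3 8297/10000
7 7/2 103/125
f(0.5y,3.5y) = ((4761/5000)/(103/125) − 1)/(3) = 641/12360 ≈ 5.1861%

step 1 [0.5y] zero: DF = P = 4761/5000 ≈ 0.952200
step 2 [1y] bond c/2=31/800: DF=(8064201/8000000 − 31/800·(0.952200))/(1+31/800) = 9349/10000 ≈ 0.934900
step 3 [1.5y] swap r/2=782/28089: DF=(1 − 782/28089·(0.952200+0.934900))/(1+782/28089) = 4609/5000 ≈ 0.921800
step 4 [2y] zero: DF = P = 2299/2500 ≈ 0.919600
step 5 [2.5y] bond c/2=9/400: DF=(3900409/4000000 − 9/400·(0.952200+0.934900+0.921800+0.919600))/(1+9/400) = 2179/2500 ≈ 0.871600
step 6 [3y] swap r/2=1703/54298: DF=(1 − 1703/54298·(0.952200+0.934900+0.921800+0.919600+0.871600))/(1+1703/54298) = 8297/10000 ≈ 0.829700
step 7 [3.5y] swap r/2=880/31269: DF=(1 − 880/31269·(0.952200+0.934900+0.921800+0.919600+0.871600+0.829700))/(1+880/31269) = 103/125 ≈ 0.824000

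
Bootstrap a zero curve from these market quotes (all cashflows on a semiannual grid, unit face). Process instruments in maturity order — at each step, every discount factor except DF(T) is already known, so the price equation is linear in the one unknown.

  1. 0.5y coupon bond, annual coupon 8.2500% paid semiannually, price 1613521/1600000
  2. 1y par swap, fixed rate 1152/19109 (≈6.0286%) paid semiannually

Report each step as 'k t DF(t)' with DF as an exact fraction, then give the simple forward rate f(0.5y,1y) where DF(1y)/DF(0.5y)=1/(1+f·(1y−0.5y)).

1 1/2 1937/2000
2 1 589/625
f(0.5y,1y) = ((1937/2000)/(589/625) − 1)/(1/2) = 261/4712 ≈ 5.5390%

step 1 [0.5y] bond c/2=33/800: DF=(1613521/1600000 − 33/800·(0))/(1+33/800) = 1937/2000 ≈ 0.968500
step 2 [1y] swap r/2=576/19109: DF=(1 − 576/19109·(0.968500))/(1+576/19109) = 589/625 ≈ 0.942400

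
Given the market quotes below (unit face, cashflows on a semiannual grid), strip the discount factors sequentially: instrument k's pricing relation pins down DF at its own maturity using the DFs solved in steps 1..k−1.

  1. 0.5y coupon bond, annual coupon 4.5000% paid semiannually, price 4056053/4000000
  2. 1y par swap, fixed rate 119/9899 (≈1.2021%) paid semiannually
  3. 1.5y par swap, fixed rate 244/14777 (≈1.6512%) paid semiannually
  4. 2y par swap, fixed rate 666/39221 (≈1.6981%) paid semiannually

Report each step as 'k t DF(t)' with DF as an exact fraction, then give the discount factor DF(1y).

step 1 [0.5y] bond c/2=9/400: DF=(4056053/4000000 − 9/400·(0))/(1+9/400) = 9917/10000 ≈ 0.991700
step 2 [1y] swap r/2=119/19798: DF=(1 − 119/19798·(0.991700))/(1+119/19798) = 9881/10000 ≈ 0.988100
step 3 [1.5y] swap r/2=122/14777: DF=(1 − 122/14777·(0.991700+0.988100))/(1+122/14777) = 2439/2500 ≈ 0.975600
step 4 [2y] swap r/2=333/39221: DF=(1 − 333/39221·(0.991700+0.988100+0.975600))/(1+333/39221) = 9667/10000 ≈ 0.966700

1 1/2 9917/10000
2 1 9881/10000
3 3/2 2439/2500
4 2 9667/10000
DF(1y) = 9881/10000 ≈ 0.988100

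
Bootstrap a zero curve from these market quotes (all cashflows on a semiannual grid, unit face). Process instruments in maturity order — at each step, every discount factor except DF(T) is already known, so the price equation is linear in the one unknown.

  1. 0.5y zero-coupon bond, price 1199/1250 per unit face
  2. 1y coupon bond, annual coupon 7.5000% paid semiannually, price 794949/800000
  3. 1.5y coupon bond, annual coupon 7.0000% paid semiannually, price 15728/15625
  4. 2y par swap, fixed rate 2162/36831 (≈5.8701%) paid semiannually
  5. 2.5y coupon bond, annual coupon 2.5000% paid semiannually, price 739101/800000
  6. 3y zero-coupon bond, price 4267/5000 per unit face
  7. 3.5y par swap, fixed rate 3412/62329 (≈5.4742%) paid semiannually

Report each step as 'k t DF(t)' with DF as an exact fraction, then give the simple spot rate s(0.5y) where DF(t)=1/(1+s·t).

step 1 [0.5y] zero: DF = P = 1199/1250 ≈ 0.959200
step 2 [1y] bond c/2=3/80: DF=(794949/800000 − 3/80·(0.959200))/(1+3/80) = 9231/10000 ≈ 0.923100
step 3 [1.5y] bond c/2=7/200: DF=(15728/15625 − 7/200·(0.959200+0.923100))/(1+7/200) = 9089/10000 ≈ 0.908900
step 4 [2y] swap r/2=1081/36831: DF=(1 − 1081/36831·(0.959200+0.923100+0.908900))/(1+1081/36831) = 8919/10000 ≈ 0.891900
step 5 [2.5y] bond c/2=1/80: DF=(739101/800000 − 1/80·(0.959200+0.923100+0.908900+0.891900))/(1+1/80) = 867/1000 ≈ 0.867000
step 6 [3y] zero: DF = P = 4267/5000 ≈ 0.853400
step 7 [3.5y] swap r/2=1706/62329: DF=(1 − 1706/62329·(0.959200+0.923100+0.908900+0.891900+0.867000+0.853400))/(1+1706/62329) = 4147/5000 ≈ 0.829400

1 1/2 1199/1250
2 1 9231/10000
3 3/2 9089/10000
4 2 8919/10000
5 5/2 867/1000
6 3 4267/5000
7 7/2 4147/5000
s(0.5y) = (1/(1199/1250) − 1)/(1/2) = 102/1199 ≈ 8.5071%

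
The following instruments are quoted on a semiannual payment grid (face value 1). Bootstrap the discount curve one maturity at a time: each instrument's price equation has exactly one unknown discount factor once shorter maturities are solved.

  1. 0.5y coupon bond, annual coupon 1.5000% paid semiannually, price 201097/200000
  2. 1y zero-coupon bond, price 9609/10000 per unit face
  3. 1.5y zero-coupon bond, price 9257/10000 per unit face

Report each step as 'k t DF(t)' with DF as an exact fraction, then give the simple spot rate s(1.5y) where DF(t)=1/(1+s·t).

step 1 [0.5y] bond c/2=3/400: DF=(201097/200000 − 3/400·(0))/(1+3/400) = 499/500 ≈ 0.998000
step 2 [1y] zero: DF = P = 9609/10000 ≈ 0.960900
step 3 [1.5y] zero: DF = P = 9257/10000 ≈ 0.925700

1 1/2 499/500
2 1 9609/10000
3 3/2 9257/10000
s(1.5y) = (1/(9257/10000) − 1)/(3/2) = 1486/27771 ≈ 5.3509%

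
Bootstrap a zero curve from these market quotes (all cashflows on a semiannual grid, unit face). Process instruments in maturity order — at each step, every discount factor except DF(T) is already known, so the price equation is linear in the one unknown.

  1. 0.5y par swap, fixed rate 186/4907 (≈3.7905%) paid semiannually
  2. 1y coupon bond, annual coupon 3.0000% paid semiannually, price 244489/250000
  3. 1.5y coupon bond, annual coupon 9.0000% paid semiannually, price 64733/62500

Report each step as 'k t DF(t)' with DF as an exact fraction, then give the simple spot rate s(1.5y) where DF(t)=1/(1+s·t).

1 1/2 4907/5000
2 1 949/1000
3 3/2 227/250
s(1.5y) = (1/(227/250) − 1)/(3/2) = 46/681 ≈ 6.7548%

step 1 [0.5y] swap r/2=93/4907: DF=(1 − 93/4907·(0))/(1+93/4907) = 4907/5000 ≈ 0.981400
step 2 [1y] bond c/2=3/200: DF=(244489/250000 − 3/200·(0.981400))/(1+3/200) = 949/1000 ≈ 0.949000
step 3 [1.5y] bond c/2=9/200: DF=(64733/62500 − 9/200·(0.981400+0.949000))/(1+9/200) = 227/250 ≈ 0.908000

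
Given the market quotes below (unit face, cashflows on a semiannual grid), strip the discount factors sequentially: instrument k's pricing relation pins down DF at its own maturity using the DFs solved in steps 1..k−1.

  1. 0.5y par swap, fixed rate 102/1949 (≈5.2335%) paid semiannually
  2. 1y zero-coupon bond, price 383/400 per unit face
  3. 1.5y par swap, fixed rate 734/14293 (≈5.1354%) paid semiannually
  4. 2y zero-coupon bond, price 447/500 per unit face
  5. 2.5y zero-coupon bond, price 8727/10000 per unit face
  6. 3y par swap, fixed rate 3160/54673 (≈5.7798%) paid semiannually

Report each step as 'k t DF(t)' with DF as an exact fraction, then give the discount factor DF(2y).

step 1 [0.5y] swap r/2=51/1949: DF=(1 − 51/1949·(0))/(1+51/1949) = 1949/2000 ≈ 0.974500
step 2 [1y] zero: DF = P = 383/400 ≈ 0.957500
step 3 [1.5y] swap r/2=367/14293: DF=(1 − 367/14293·(0.974500+0.957500))/(1+367/14293) = 4633/5000 ≈ 0.926600
step 4 [2y] zero: DF = P = 447/500 ≈ 0.894000
step 5 [2.5y] zero: DF = P = 8727/10000 ≈ 0.872700
step 6 [3y] swap r/2=1580/54673: DF=(1 − 1580/54673·(0.974500+0.957500+0.926600+0.894000+0.872700))/(1+1580/54673) = 421/500 ≈ 0.842000

1 1/2 1949/2000
2 1 383/400
3 3/2 4633/5000
4 2 447/500
5 5/2 8727/10000
6 3 421/500
DF(2y) = 447/500 ≈ 0.894000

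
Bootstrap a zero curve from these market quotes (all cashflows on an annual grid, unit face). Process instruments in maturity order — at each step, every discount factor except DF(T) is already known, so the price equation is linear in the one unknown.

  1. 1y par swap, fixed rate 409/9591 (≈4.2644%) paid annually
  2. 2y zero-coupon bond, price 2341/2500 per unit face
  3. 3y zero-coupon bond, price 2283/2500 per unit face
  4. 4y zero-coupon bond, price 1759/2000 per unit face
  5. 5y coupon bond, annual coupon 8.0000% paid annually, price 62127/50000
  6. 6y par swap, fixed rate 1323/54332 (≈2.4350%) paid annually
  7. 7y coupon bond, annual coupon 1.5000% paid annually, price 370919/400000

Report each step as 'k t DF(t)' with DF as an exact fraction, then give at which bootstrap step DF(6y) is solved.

1 1 9591/10000
2 2 2341/2500
3 3 2283/2500
4 4 1759/2000
5 5 8773/10000
6 6 8677/10000
7 7 8333/10000
DF(6y) is solved at step 6

step 1 [1y] swap r/1=409/9591: DF=(1 − 409/9591·(0))/(1+409/9591) = 9591/10000 ≈ 0.959100
step 2 [2y] zero: DF = P = 2341/2500 ≈ 0.936400
step 3 [3y] zero: DF = P = 2283/2500 ≈ 0.913200
step 4 [4y] zero: DF = P = 1759/2000 ≈ 0.879500
step 5 [5y] bond c/1=2/25: DF=(62127/50000 − 2/25·(0.959100+0.936400+0.913200+0.879500))/(1+2/25) = 8773/10000 ≈ 0.877300
step 6 [6y] swap r/1=1323/54332: DF=(1 − 1323/54332·(0.959100+0.936400+0.913200+0.879500+0.877300))/(1+1323/54332) = 8677/10000 ≈ 0.867700
step 7 [7y] bond c/1=3/200: DF=(370919/400000 − 3/200·(0.959100+0.936400+0.913200+0.879500+0.877300+0.867700))/(1+3/200) = 8333/10000 ≈ 0.833300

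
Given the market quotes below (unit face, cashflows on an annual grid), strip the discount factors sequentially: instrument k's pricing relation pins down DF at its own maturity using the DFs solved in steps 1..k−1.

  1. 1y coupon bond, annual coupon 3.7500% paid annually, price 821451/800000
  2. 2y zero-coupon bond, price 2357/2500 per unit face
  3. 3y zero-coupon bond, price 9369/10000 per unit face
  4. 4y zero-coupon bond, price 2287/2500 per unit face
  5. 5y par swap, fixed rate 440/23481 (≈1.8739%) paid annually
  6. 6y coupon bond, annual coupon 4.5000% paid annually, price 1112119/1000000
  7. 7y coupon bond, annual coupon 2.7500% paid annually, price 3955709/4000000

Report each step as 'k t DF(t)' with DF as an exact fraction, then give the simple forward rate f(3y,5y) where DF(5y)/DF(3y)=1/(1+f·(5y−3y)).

1 1 9897/10000
2 2 2357/2500
3 3 9369/10000
4 4 2287/2500
5 5 114/125
6 6 431/500
7 7 8137/10000
f(3y,5y) = ((9369/10000)/(114/125) − 1)/(2) = 83/6080 ≈ 1.3651%

step 1 [1y] bond c/1=3/80: DF=(821451/800000 − 3/80·(0))/(1+3/80) = 9897/10000 ≈ 0.989700
step 2 [2y] zero: DF = P = 2357/2500 ≈ 0.942800
step 3 [3y] zero: DF = P = 9369/10000 ≈ 0.936900
step 4 [4y] zero: DF = P = 2287/2500 ≈ 0.914800
step 5 [5y] swap r/1=440/23481: DF=(1 − 440/23481·(0.989700+0.942800+0.936900+0.914800))/(1+440/23481) = 114/125 ≈ 0.912000
step 6 [6y] bond c/1=9/200: DF=(1112119/1000000 − 9/200·(0.989700+0.942800+0.936900+0.914800+0.912000))/(1+9/200) = 431/500 ≈ 0.862000
step 7 [7y] bond c/1=11/400: DF=(3955709/4000000 − 11/400·(0.989700+0.942800+0.936900+0.914800+0.912000+0.862000))/(1+11/400) = 8137/10000 ≈ 0.813700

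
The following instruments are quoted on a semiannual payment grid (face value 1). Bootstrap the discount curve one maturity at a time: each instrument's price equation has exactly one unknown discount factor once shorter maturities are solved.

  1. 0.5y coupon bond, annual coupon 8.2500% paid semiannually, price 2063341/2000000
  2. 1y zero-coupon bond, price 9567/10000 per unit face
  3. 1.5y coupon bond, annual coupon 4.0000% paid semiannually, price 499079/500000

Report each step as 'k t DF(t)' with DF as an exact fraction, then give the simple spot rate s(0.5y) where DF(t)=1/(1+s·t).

1 1/2 2477/2500
2 1 9567/10000
3 3/2 2351/2500
s(0.5y) = (1/(2477/2500) − 1)/(1/2) = 46/2477 ≈ 1.8571%

step 1 [0.5y] bond c/2=33/800: DF=(2063341/2000000 − 33/800·(0))/(1+33/800) = 2477/2500 ≈ 0.990800
step 2 [1y] zero: DF = P = 9567/10000 ≈ 0.956700
step 3 [1.5y] bond c/2=1/50: DF=(499079/500000 − 1/50·(0.990800+0.956700))/(1+1/50) = 2351/2500 ≈ 0.940400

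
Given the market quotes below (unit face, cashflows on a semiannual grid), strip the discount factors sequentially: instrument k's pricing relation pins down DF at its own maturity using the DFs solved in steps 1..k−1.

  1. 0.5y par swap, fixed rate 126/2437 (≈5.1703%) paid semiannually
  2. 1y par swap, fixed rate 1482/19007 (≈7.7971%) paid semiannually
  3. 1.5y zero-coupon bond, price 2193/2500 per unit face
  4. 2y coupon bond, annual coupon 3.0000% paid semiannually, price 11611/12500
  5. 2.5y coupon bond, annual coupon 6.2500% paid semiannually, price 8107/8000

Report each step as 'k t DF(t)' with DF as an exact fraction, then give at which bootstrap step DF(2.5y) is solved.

1 1/2 2437/2500
2 1 9259/10000
3 3/2 2193/2500
4 2 8741/10000
5 5/2 109/125
DF(2.5y) is solved at step 5

step 1 [0.5y] swap r/2=63/2437: DF=(1 − 63/2437·(0))/(1+63/2437) = 2437/2500 ≈ 0.974800
step 2 [1y] swap r/2=741/19007: DF=(1 − 741/19007·(0.974800))/(1+741/19007) = 9259/10000 ≈ 0.925900
step 3 [1.5y] zero: DF = P = 2193/2500 ≈ 0.877200
step 4 [2y] bond c/2=3/200: DF=(11611/12500 − 3/200·(0.974800+0.925900+0.877200))/(1+3/200) = 8741/10000 ≈ 0.874100
step 5 [2.5y] bond c/2=1/32: DF=(8107/8000 − 1/32·(0.974800+0.925900+0.877200+0.874100))/(1+1/32) = 109/125 ≈ 0.872000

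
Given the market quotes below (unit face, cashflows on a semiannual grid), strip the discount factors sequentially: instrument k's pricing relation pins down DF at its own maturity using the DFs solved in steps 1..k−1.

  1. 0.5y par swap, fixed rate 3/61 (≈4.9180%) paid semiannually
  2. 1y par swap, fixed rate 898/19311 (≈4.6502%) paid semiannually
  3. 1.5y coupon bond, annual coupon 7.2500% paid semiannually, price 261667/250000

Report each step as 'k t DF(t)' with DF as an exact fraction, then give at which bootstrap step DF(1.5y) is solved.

step 1 [0.5y] swap r/2=3/122: DF=(1 − 3/122·(0))/(1+3/122) = 122/125 ≈ 0.976000
step 2 [1y] swap r/2=449/19311: DF=(1 − 449/19311·(0.976000))/(1+449/19311) = 9551/10000 ≈ 0.955100
step 3 [1.5y] bond c/2=29/800: DF=(261667/250000 − 29/800·(0.976000+0.955100))/(1+29/800) = 377/400 ≈ 0.942500

1 1/2 122/125
2 1 9551/10000
3 3/2 377/400
DF(1.5y) is solved at step 3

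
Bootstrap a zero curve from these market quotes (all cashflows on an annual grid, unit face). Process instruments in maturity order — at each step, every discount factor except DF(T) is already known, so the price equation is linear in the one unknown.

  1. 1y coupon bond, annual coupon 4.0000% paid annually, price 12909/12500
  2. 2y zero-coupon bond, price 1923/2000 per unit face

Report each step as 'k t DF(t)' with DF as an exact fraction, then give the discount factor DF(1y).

step 1 [1y] bond c/1=1/25: DF=(12909/12500 − 1/25·(0))/(1+1/25) = 993/1000 ≈ 0.993000
step 2 [2y] zero: DF = P = 1923/2000 ≈ 0.961500

1 1 993/1000
2 2 1923/2000
DF(1y) = 993/1000 ≈ 0.993000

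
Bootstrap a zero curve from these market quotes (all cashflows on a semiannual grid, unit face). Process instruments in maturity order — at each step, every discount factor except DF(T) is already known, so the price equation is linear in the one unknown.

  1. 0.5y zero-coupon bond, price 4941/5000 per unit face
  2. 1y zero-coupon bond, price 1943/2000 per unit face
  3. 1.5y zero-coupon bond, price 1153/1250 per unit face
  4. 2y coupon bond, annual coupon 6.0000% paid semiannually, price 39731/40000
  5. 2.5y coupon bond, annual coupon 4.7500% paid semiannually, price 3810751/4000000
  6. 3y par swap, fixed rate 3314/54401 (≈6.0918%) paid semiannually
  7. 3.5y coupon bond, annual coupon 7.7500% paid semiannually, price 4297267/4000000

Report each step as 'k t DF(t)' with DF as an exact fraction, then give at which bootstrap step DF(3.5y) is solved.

step 1 [0.5y] zero: DF = P = 4941/5000 ≈ 0.988200
step 2 [1y] zero: DF = P = 1943/2000 ≈ 0.971500
step 3 [1.5y] zero: DF = P = 1153/1250 ≈ 0.922400
step 4 [2y] bond c/2=3/100: DF=(39731/40000 − 3/100·(0.988200+0.971500+0.922400))/(1+3/100) = 2201/2500 ≈ 0.880400
step 5 [2.5y] bond c/2=19/800: DF=(3810751/4000000 − 19/800·(0.988200+0.971500+0.922400+0.880400))/(1+19/800) = 8433/10000 ≈ 0.843300
step 6 [3y] swap r/2=1657/54401: DF=(1 − 1657/54401·(0.988200+0.971500+0.922400+0.880400+0.843300))/(1+1657/54401) = 8343/10000 ≈ 0.834300
step 7 [3.5y] bond c/2=31/800: DF=(4297267/4000000 − 31/800·(0.988200+0.971500+0.922400+0.880400+0.843300+0.834300))/(1+31/800) = 8313/10000 ≈ 0.831300

1 1/2 4941/5000
2 1 1943/2000
3 3/2 1153/1250
4 2 2201/2500
5 5/2 8433/10000
6 3 8343/10000
7 7/2 8313/10000
DF(3.5y) is solved at step 7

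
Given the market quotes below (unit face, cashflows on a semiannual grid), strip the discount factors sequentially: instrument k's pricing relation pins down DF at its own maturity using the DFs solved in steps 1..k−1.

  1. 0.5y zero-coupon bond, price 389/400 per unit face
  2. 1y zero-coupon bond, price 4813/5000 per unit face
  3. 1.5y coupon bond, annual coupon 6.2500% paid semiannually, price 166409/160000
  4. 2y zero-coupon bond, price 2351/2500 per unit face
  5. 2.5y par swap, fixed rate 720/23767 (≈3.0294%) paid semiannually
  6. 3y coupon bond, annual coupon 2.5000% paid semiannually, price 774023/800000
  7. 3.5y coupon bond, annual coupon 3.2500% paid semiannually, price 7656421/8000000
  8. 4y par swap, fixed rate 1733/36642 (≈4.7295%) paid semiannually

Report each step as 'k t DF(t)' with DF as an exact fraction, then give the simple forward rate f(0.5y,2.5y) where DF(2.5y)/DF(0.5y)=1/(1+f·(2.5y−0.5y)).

1 1/2 389/400
2 1 4813/5000
3 3/2 9499/10000
4 2 2351/2500
5 5/2 116/125
6 3 8969/10000
7 7/2 4257/5000
8 4 8267/10000
f(0.5y,2.5y) = ((389/400)/(116/125) − 1)/(2) = 89/3712 ≈ 2.3976%

step 1 [0.5y] zero: DF = P = 389/400 ≈ 0.972500
step 2 [1y] zero: DF = P = 4813/5000 ≈ 0.962600
step 3 [1.5y] bond c/2=1/32: DF=(166409/160000 − 1/32·(0.972500+0.962600))/(1+1/32) = 9499/10000 ≈ 0.949900
step 4 [2y] zero: DF = P = 2351/2500 ≈ 0.940400
step 5 [2.5y] swap r/2=360/23767: DF=(1 − 360/23767·(0.972500+0.962600+0.949900+0.940400))/(1+360/23767) = 116/125 ≈ 0.928000
step 6 [3y] bond c/2=1/80: DF=(774023/800000 − 1/80·(0.972500+0.962600+0.949900+0.940400+0.928000))/(1+1/80) = 8969/10000 ≈ 0.896900
step 7 [3.5y] bond c/2=13/800: DF=(7656421/8000000 − 13/800·(0.972500+0.962600+0.949900+0.940400+0.928000+0.896900))/(1+13/800) = 4257/5000 ≈ 0.851400
step 8 [4y] swap r/2=1733/73284: DF=(1 − 1733/73284·(0.972500+0.962600+0.949900+0.940400+0.928000+0.896900+0.851400))/(1+1733/73284) = 8267/10000 ≈ 0.826700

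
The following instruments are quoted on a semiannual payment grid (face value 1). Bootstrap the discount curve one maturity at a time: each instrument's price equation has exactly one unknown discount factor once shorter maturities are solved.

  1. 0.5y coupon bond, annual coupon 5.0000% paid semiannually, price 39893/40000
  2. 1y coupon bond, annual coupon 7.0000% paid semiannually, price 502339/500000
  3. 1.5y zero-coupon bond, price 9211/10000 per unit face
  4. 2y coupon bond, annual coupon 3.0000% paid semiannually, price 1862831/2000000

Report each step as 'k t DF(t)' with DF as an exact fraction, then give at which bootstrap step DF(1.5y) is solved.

step 1 [0.5y] bond c/2=1/40: DF=(39893/40000 − 1/40·(0))/(1+1/40) = 973/1000 ≈ 0.973000
step 2 [1y] bond c/2=7/200: DF=(502339/500000 − 7/200·(0.973000))/(1+7/200) = 4689/5000 ≈ 0.937800
step 3 [1.5y] zero: DF = P = 9211/10000 ≈ 0.921100
step 4 [2y] bond c/2=3/200: DF=(1862831/2000000 − 3/200·(0.973000+0.937800+0.921100))/(1+3/200) = 4379/5000 ≈ 0.875800

1 1/2 973/1000
2 1 4689/5000
3 3/2 9211/10000
4 2 4379/5000
DF(1.5y) is solved at step 3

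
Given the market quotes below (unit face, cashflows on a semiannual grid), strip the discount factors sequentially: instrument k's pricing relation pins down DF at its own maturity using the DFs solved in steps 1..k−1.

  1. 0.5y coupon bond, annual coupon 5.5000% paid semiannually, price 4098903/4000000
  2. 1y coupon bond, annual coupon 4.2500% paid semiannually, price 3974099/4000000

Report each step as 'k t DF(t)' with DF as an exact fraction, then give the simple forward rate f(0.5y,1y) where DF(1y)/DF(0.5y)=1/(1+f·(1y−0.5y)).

1 1/2 9973/10000
2 1 9521/10000
f(0.5y,1y) = ((9973/10000)/(9521/10000) − 1)/(1/2) = 904/9521 ≈ 9.4948%

step 1 [0.5y] bond c/2=11/400: DF=(4098903/4000000 − 11/400·(0))/(1+11/400) = 9973/10000 ≈ 0.997300
step 2 [1y] bond c/2=17/800: DF=(3974099/4000000 − 17/800·(0.997300))/(1+17/800) = 9521/10000 ≈ 0.952100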